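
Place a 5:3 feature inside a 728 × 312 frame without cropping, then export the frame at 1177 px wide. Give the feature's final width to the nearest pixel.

In the 728×312 frame the feature fills the height: width = 312 × 5/3 ≈ 520.00 px.
Scaling 728 → 1177 is ×1.6168, so the width becomes 520.00 × 1.6168 ≈ 840.71 px.

841 px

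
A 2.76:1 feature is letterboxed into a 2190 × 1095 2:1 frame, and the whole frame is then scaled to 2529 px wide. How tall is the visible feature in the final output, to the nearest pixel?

916 px

Fitted into 2190×1095, the feature spans the width; its height is 2190 / 2.760 ≈ 793.48 px.
The frame scales by 2529/2190 = 1.1548; 793.48 × 1.1548 ≈ 916.30 px.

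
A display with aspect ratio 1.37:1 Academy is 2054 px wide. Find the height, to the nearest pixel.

At 1.37:1 Academy, 2054 / 1.370 ≈ 1499.27.

1499 px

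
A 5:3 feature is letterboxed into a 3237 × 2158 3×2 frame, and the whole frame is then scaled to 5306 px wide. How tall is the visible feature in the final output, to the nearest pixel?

In the 3237×2158 frame the feature fills the width: height = 3237 × 3/5 ≈ 1942.20 px.
The frame scales by 5306/3237 = 1.6392; 1942.20 × 1.6392 ≈ 3183.60 px.

3184 px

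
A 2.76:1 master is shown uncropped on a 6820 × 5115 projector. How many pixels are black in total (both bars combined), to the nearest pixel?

2.76:1 (2.760) > 4:3 (1.333), so the master fills the width.
Content height = 6820 / 2.760 ≈ 2471.0145 px.
5115 − 2471.0145 = 2643.9855 px of bars.
Across the 6820-px span: 2643.9855 × 6820 ≈ 18031981 px.

18031981 pixels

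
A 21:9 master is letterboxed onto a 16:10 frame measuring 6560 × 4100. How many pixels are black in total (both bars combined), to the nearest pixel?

Since 2.333 > 1.600, the master is width-limited.
Content height = 6560 × 9/21 ≈ 2811.4286 px.
4100 − 2811.4286 = 1288.5714 px of bars.
Bar area = 1288.5714 × 6560 ≈ 8453029 px.

8453029 pixels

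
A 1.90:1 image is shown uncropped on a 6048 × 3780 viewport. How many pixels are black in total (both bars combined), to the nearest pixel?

3609701 pixels

1.90:1 (1.900) > 16:10 (1.600), so the image fills the width.
Content height = 6048 / 1.900 ≈ 3183.1579 px.
3780 − 3183.1579 = 596.8421 px of bars.
Across the 6048-px span: 596.8421 × 6048 ≈ 3609701 px.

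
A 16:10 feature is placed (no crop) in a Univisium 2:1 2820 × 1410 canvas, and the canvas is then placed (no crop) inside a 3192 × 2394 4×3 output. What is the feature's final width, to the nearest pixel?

First fit — 16:10 into 2820×1410 spans the height: 2256.00 × 1410.00.
Second fit — the Univisium 2:1 canvas into 3192×2394 spans the width: 3192.00 × 1596.00 (×1.1319 from 2820×1410).
The feature scales with it: width 2256.00 × 1.1319 ≈ 2553.60.

2554 px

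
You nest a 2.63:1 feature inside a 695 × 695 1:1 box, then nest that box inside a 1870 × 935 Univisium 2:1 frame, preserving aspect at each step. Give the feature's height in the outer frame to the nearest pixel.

356 px

First fit — 2.63:1 into 695×695 spans the width: 695.00 × 264.26.
Second fit — the 1:1 canvas into 1870×935 spans the height: 935.00 × 935.00 (×1.3453 from 695×695).
Applying the same ×1.3453: 264.26 → 355.51.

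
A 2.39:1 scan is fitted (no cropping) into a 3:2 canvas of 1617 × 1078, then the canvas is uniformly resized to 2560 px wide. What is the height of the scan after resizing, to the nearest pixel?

At 1617×1078 the scan is width-limited, so height = 1617 / 2.390 ≈ 676.57 px.
Resizing to 2560 px wide multiplies everything by 1.5832: 676.57 → 1071.13 px.

1071 px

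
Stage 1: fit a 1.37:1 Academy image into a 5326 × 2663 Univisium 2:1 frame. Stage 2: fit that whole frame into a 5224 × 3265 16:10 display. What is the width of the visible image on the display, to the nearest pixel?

First fit — 1.37:1 Academy into 5326×2663 spans the height: 3648.31 × 2663.00.
Univisium 2:1 in 5224×3265: fills the width, so the intermediate becomes 5224.00 × 2612.00 — a scale of ×0.9808.
So the image's width is 3648.31 × 0.9808 ≈ 3578.44.

3578 px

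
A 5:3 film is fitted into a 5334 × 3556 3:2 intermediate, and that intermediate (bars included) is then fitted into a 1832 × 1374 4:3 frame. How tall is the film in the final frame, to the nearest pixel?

Inside the 5334×3556 canvas the film is width-limited at 5334.00 × 3200.40.
3:2 in 1832×1374: fills the width, so the intermediate becomes 1832.00 × 1221.33 — a scale of ×0.3435.
Applying the same ×0.3435: 3200.40 → 1099.20.

1099 px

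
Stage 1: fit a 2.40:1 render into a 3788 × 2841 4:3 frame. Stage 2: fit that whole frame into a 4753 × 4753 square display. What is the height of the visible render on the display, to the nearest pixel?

Inside the 3788×2841 canvas the render is width-limited at 3788.00 × 1578.33.
4:3 in 4753×4753: fills the width, so the intermediate becomes 4753.00 × 3564.75 — a scale of ×1.2548.
Applying the same ×1.2548: 1578.33 → 1980.42.

1980 px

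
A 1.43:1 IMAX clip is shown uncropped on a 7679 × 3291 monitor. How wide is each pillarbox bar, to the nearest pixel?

1.43:1 IMAX is narrower than 21×9, so it spans the full height.
That makes the image 4706.13 px wide (3291 × 1.430).
Black = 7679 − 4706.13 = 2972.87 px, or 1486.43 per bar.

1486 px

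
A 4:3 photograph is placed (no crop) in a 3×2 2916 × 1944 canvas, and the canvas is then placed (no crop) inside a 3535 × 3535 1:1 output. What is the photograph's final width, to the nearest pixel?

3142 px

4:3 in 2916×1944: fills the height, so the photograph is 2592.00 × 1944.00.
The 3×2 canvas is width-limited in 3535×3535, giving 3535.00 × 2356.67; scale factor 1.2123.
The photograph scales with it: width 2592.00 × 1.2123 ≈ 3142.22.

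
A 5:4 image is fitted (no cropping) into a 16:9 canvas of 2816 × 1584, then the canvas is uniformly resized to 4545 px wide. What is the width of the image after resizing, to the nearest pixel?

3196 px

In the 2816×1584 frame the image fills the height: width = 1584 × 5/4 ≈ 1980.00 px.
Resizing to 4545 px wide multiplies everything by 1.6140: 1980.00 → 3195.70 px.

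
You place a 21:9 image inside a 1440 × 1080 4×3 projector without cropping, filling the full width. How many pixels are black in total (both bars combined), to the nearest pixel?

Content height = 1440 × 9/21 ≈ 617.1429 px.
Leftover height: 1080 − 617.1429 = 462.8571 px.
Bar area = 462.8571 × 1440 ≈ 666514 px.

666514 pixels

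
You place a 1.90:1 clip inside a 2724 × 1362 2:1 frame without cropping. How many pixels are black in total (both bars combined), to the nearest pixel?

185504 pixels

Since 1.900 < 2.000, the clip is height-limited.
The clip is 1362 × 1.900 ≈ 2587.8000 px wide.
Leftover width: 2724 − 2587.8000 = 136.2000 px.
That's 136.2000 × 1362 ≈ 185504 black pixels.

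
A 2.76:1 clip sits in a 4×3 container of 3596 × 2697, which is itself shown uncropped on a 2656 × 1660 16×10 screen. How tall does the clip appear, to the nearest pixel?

802 px

First fit — 2.76:1 into 3596×2697 spans the width: 3596.00 × 1302.90.
4×3 in 2656×1660: fills the height, so the intermediate becomes 2213.33 × 1660.00 — a scale of ×0.6155.
Applying the same ×0.6155: 1302.90 → 801.93.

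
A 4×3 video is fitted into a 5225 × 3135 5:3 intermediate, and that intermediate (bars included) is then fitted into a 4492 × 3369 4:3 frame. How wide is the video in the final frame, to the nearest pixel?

4×3 in 5225×3135: fills the height, so the video is 4180.00 × 3135.00.
Second fit — the 5:3 canvas into 4492×3369 spans the width: 4492.00 × 2695.20 (×0.8597 from 5225×3135).
The video scales with it: width 4180.00 × 0.8597 ≈ 3593.60.

3594 px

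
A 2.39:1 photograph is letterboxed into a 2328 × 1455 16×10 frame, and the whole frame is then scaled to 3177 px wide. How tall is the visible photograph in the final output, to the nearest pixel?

1329 px

In the 2328×1455 frame the photograph fills the width: height = 2328 / 2.390 ≈ 974.06 px.
Scaling 2328 → 3177 is ×1.3647, so the height becomes 974.06 × 1.3647 ≈ 1329.29 px.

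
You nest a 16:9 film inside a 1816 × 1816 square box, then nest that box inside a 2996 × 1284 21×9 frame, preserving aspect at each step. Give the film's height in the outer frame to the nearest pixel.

16:9 in 1816×1816: fills the width, so the film is 1816.00 × 1021.50.
square in 2996×1284: fills the height, so the intermediate becomes 1284.00 × 1284.00 — a scale of ×0.7070.
So the film's height is 1021.50 × 0.7070 ≈ 722.25.

722 px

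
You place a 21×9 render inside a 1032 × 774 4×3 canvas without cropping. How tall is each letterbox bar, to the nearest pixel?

166 px

21×9 is wider than 4×3, so it spans the full width.
That makes the image 442.29 px tall (1032 × 9/21).
774 − 442.29 = 331.71 px of bars (165.86 each).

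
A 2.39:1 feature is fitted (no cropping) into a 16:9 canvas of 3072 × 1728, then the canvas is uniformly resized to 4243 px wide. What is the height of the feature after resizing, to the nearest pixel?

1775 px

Fitted into 3072×1728, the feature spans the width; its height is 3072 / 2.390 ≈ 1285.36 px.
The frame scales by 4243/3072 = 1.3812; 1285.36 × 1.3812 ≈ 1775.31 px.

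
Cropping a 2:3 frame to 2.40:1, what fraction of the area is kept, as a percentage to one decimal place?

27.8%

The width stays; only height is cut (since 2.40:1 is wider than 2:3).
(0.667)/(2.400) ≈ 0.278 of the area survives.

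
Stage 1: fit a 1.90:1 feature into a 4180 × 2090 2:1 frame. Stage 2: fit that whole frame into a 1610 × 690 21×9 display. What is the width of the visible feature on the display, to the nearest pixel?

First fit — 1.90:1 into 4180×2090 spans the height: 3971.00 × 2090.00.
Second fit — the 2:1 canvas into 1610×690 spans the height: 1380.00 × 690.00 (×0.3301 from 4180×2090).
Applying the same ×0.3301: 3971.00 → 1311.00.

1311 px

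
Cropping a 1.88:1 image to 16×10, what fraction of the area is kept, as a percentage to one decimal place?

Going from 1.88:1 to 16×10 means cutting width while keeping height.
Area ratio = (1.600)/(1.880) = 85.11% retained.

85.1%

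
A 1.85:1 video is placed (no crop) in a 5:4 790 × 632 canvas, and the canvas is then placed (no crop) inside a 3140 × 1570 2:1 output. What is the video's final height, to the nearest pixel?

Inside the 790×632 canvas the video is width-limited at 790.00 × 427.03.
The 5:4 canvas is height-limited in 3140×1570, giving 1962.50 × 1570.00; scale factor 2.4842.
So the video's height is 427.03 × 2.4842 ≈ 1060.81.

1061 px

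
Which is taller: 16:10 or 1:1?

16:10 = 1.6 and 1; 1.6 > 1. The smaller width-to-height ratio is the taller frame.

1:1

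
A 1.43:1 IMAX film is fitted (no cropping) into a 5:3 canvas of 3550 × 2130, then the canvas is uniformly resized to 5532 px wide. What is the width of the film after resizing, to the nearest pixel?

4746 px

Fitted into 3550×2130, the film spans the height; its width is 2130 × 1.430 ≈ 3045.90 px.
Scaling 3550 → 5532 is ×1.5583, so the width becomes 3045.90 × 1.5583 ≈ 4746.46 px.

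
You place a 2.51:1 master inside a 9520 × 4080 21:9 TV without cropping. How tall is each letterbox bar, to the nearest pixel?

144 px

2.51:1 is wider than 21:9, so it spans the full width.
Content height = 9520 / 2.510 ≈ 3792.83 px.
Black = 4080 − 3792.83 = 287.17 px, or 143.59 per bar.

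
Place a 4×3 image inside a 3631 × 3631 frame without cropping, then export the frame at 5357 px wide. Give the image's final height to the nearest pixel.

4018 px

Fitted into 3631×3631, the image spans the width; its height is 3631 × 3/4 ≈ 2723.25 px.
The frame scales by 5357/3631 = 1.4754; 2723.25 × 1.4754 ≈ 4017.75 px.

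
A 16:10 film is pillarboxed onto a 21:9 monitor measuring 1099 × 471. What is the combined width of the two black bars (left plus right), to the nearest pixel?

Since 1.600 < 2.333, the film is height-limited.
Content width = 471 × 16/10 ≈ 753.60 px.
Black = 1099 − 753.60 = 345.40 px.

345 px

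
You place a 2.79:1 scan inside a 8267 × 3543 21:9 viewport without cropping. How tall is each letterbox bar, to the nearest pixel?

2.79:1 is wider than 21:9, so it spans the full width.
That makes the image 2963.08 px tall (8267 / 2.790).
Leftover height: 3543 − 2963.08 = 579.92 px → 289.96 each side.

290 px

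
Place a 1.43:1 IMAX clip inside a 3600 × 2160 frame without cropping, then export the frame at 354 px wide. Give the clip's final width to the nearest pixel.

304 px

At 3600×2160 the clip is height-limited, so width = 2160 × 1.430 ≈ 3088.80 px.
Scaling 3600 → 354 is ×0.0983, so the width becomes 3088.80 × 0.0983 ≈ 303.73 px.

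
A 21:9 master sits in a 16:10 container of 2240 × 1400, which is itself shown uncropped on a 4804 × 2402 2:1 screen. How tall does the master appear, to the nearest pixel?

Inside the 2240×1400 canvas the master is width-limited at 2240.00 × 960.00.
Second fit — the 16:10 canvas into 4804×2402 spans the height: 3843.20 × 2402.00 (×1.7157 from 2240×1400).
So the master's height is 960.00 × 1.7157 ≈ 1647.09.

1647 px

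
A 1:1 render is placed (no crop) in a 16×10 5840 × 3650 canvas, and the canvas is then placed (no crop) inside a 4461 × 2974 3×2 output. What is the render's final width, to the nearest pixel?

Inside the 5840×3650 canvas the render is height-limited at 3650.00 × 3650.00.
Second fit — the 16×10 canvas into 4461×2974 spans the width: 4461.00 × 2788.12 (×0.7639 from 5840×3650).
So the render's width is 3650.00 × 0.7639 ≈ 2788.12.

2788 px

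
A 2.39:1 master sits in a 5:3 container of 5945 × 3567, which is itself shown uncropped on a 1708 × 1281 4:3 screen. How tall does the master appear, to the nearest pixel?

Inside the 5945×3567 canvas the master is width-limited at 5945.00 × 2487.45.
The 5:3 canvas is width-limited in 1708×1281, giving 1708.00 × 1024.80; scale factor 0.2873.
The master scales with it: height 2487.45 × 0.2873 ≈ 714.64.

715 px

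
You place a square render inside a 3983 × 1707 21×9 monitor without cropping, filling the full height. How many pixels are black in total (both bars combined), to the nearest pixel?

That makes the image 1707.0000 px wide (1707 × 1/1).
3983 − 1707.0000 = 2276.0000 px of bars.
Across the 1707-px span: 2276.0000 × 1707 ≈ 3885132 px.

3885132 pixels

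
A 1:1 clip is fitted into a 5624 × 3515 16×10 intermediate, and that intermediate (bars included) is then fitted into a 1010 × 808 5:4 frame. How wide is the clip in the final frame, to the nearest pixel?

First fit — 1:1 into 5624×3515 spans the height: 3515.00 × 3515.00.
Second fit — the 16×10 canvas into 1010×808 spans the width: 1010.00 × 631.25 (×0.1796 from 5624×3515).
So the clip's width is 3515.00 × 0.1796 ≈ 631.25.

631 px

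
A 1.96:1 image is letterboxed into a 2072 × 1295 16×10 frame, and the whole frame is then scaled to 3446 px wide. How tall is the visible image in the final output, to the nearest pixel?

1758 px

Fitted into 2072×1295, the image spans the width; its height is 2072 / 1.960 ≈ 1057.14 px.
Scaling 2072 → 3446 is ×1.6631, so the height becomes 1057.14 × 1.6631 ≈ 1758.16 px.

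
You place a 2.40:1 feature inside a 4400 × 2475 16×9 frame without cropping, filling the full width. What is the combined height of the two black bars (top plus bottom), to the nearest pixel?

642 px

Content height = 4400 / 2.400 ≈ 1833.33 px.
Leftover height: 2475 − 1833.33 = 641.67 px.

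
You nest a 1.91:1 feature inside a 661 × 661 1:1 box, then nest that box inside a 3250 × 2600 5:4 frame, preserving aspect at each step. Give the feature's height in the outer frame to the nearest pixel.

1361 px

1.91:1 in 661×661: fills the width, so the feature is 661.00 × 346.07.
The 1:1 canvas is height-limited in 3250×2600, giving 2600.00 × 2600.00; scale factor 3.9334.
So the feature's height is 346.07 × 3.9334 ≈ 1361.26.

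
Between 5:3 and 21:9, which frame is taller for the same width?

5:3 = 1.667 and 21:9 = 2.333; 2.333 > 1.667. The smaller width-to-height ratio is the taller frame.

5:3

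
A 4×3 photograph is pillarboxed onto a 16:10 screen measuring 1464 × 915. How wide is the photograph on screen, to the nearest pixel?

1220 px

Since 1.333 < 1.600, the photograph is height-limited.
That makes the image 1220.00 px wide (915 × 4/3).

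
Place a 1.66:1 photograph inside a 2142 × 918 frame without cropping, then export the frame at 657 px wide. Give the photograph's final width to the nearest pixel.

467 px

At 2142×918 the photograph is height-limited, so width = 918 × 1.660 ≈ 1523.88 px.
Scaling 2142 → 657 is ×0.3067, so the width becomes 1523.88 × 0.3067 ≈ 467.41 px.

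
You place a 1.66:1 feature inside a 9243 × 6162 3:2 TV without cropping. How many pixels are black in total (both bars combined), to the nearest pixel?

5489674 pixels

1.66:1 (1.660) > 3:2 (1.500), so the feature fills the width.
Content height = 9243 / 1.660 ≈ 5568.0723 px.
Black = 6162 − 5568.0723 = 593.9277 px.
That's 593.9277 × 9243 ≈ 5489674 black pixels.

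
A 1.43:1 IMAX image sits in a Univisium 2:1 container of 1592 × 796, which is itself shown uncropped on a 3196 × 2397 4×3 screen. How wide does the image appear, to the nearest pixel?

1.43:1 IMAX in 1592×796: fills the height, so the image is 1138.28 × 796.00.
Univisium 2:1 in 3196×2397: fills the width, so the intermediate becomes 3196.00 × 1598.00 — a scale of ×2.0075.
Applying the same ×2.0075: 1138.28 → 2285.14.

2285 px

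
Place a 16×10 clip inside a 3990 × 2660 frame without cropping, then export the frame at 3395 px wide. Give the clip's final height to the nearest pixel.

Fitted into 3990×2660, the clip spans the width; its height is 3990 × 10/16 ≈ 2493.75 px.
Resizing to 3395 px wide multiplies everything by 0.8509: 2493.75 → 2121.88 px.

2122 px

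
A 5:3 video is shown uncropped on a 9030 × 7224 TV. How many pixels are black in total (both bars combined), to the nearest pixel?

16308180 pixels

5:3 is wider than 5:4, so it spans the full width.
The video is 9030 × 3/5 ≈ 5418.0000 px tall.
Black = 7224 − 5418.0000 = 1806.0000 px.
Across the 9030-px span: 1806.0000 × 9030 ≈ 16308180 px.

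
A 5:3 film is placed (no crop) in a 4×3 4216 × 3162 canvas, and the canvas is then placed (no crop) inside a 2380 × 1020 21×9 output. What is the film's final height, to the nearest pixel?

816 px

5:3 in 4216×3162: fills the width, so the film is 4216.00 × 2529.60.
Second fit — the 4×3 canvas into 2380×1020 spans the height: 1360.00 × 1020.00 (×0.3226 from 4216×3162).
The film scales with it: height 2529.60 × 0.3226 ≈ 816.00.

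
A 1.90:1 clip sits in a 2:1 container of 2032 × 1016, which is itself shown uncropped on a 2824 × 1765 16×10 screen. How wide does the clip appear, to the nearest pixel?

2683 px

1.90:1 in 2032×1016: fills the height, so the clip is 1930.40 × 1016.00.
Second fit — the 2:1 canvas into 2824×1765 spans the width: 2824.00 × 1412.00 (×1.3898 from 2032×1016).
Applying the same ×1.3898: 1930.40 → 2682.80.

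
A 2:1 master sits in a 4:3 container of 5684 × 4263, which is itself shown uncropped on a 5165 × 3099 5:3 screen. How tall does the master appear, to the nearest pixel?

2066 px

First fit — 2:1 into 5684×4263 spans the width: 5684.00 × 2842.00.
4:3 in 5165×3099: fills the height, so the intermediate becomes 4132.00 × 3099.00 — a scale of ×0.7270.
The master scales with it: height 2842.00 × 0.7270 ≈ 2066.00.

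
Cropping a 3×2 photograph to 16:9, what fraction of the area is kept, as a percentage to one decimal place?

Going from 3×2 to 16:9 means cutting height while keeping width.
Fraction kept = (1.500)/(1.778) ≈ 84.38%.

84.4%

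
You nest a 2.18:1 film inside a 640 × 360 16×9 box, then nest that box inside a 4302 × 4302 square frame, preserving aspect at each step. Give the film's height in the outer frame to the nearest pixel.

2.18:1 in 640×360: fills the width, so the film is 640.00 × 293.58.
Second fit — the 16×9 canvas into 4302×4302 spans the width: 4302.00 × 2419.88 (×6.7219 from 640×360).
So the film's height is 293.58 × 6.7219 ≈ 1973.39.

1973 px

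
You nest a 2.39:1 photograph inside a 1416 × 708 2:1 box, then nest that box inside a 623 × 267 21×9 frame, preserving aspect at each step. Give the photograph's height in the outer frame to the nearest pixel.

First fit — 2.39:1 into 1416×708 spans the width: 1416.00 × 592.47.
2:1 in 623×267: fills the height, so the intermediate becomes 534.00 × 267.00 — a scale of ×0.3771.
Applying the same ×0.3771: 592.47 → 223.43.

223 px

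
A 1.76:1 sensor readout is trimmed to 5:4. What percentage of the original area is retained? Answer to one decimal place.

71.0%

The height stays; only width is cut (since 5:4 is narrower than 1.76:1).
(1.250)/(1.760) ≈ 0.710 of the area survives.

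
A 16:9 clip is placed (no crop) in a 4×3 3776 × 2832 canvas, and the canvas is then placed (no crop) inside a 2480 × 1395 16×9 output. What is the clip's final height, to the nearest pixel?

16:9 in 3776×2832: fills the width, so the clip is 3776.00 × 2124.00.
Second fit — the 4×3 canvas into 2480×1395 spans the height: 1860.00 × 1395.00 (×0.4926 from 3776×2832).
The clip scales with it: height 2124.00 × 0.4926 ≈ 1046.25.

1046 px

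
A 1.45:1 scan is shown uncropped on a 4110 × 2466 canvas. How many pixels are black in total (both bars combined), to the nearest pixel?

Since 1.450 < 1.667, the scan is height-limited.
Content width = 2466 × 1.450 ≈ 3575.7000 px.
Leftover width: 4110 − 3575.7000 = 534.3000 px.
Across the 2466-px span: 534.3000 × 2466 ≈ 1317584 px.

1317584 pixels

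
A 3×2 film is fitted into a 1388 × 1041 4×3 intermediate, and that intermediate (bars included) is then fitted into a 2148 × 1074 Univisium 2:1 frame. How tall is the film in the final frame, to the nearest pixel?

955 px

3×2 in 1388×1041: fills the width, so the film is 1388.00 × 925.33.
4×3 in 2148×1074: fills the height, so the intermediate becomes 1432.00 × 1074.00 — a scale of ×1.0317.
The film scales with it: height 925.33 × 1.0317 ≈ 954.67.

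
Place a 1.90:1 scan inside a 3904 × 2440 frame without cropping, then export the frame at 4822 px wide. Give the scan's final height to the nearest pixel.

In the 3904×2440 frame the scan fills the width: height = 3904 / 1.900 ≈ 2054.74 px.
Resizing to 4822 px wide multiplies everything by 1.2351: 2054.74 → 2537.89 px.

2538 px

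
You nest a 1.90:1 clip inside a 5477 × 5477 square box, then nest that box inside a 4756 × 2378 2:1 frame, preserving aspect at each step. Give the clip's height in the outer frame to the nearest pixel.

1.90:1 in 5477×5477: fills the width, so the clip is 5477.00 × 2882.63.
square in 4756×2378: fills the height, so the intermediate becomes 2378.00 × 2378.00 — a scale of ×0.4342.
The clip scales with it: height 2882.63 × 0.4342 ≈ 1251.58.

1252 px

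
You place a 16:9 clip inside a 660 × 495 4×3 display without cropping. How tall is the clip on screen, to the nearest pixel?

371 px

16:9 (1.778) > 4×3 (1.333), so the clip fills the width.
Content height = 660 × 9/16 ≈ 371.25 px.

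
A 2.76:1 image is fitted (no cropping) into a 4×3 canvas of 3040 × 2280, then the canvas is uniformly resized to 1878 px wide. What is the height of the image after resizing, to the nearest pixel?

680 px

Fitted into 3040×2280, the image spans the width; its height is 3040 / 2.760 ≈ 1101.45 px.
Scaling 3040 → 1878 is ×0.6178, so the height becomes 1101.45 × 0.6178 ≈ 680.43 px.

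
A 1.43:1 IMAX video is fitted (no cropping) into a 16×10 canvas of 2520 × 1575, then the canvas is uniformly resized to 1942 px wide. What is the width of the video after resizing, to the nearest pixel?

Fitted into 2520×1575, the video spans the height; its width is 1575 × 1.430 ≈ 2252.25 px.
Scaling 2520 → 1942 is ×0.7706, so the width becomes 2252.25 × 0.7706 ≈ 1735.66 px.

1736 px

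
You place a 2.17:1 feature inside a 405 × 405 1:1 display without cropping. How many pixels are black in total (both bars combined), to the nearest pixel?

Since 2.170 > 1.000, the feature is width-limited.
The feature is 405 / 2.170 ≈ 186.6359 px tall.
Leftover height: 405 − 186.6359 = 218.3641 px.
Across the 405-px span: 218.3641 × 405 ≈ 88437 px.

88437 pixels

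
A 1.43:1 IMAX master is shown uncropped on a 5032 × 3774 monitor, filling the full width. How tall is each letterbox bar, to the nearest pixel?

128 px

That makes the image 3518.88 px tall (5032 / 1.430).
3774 − 3518.88 = 255.12 px of bars (127.56 each).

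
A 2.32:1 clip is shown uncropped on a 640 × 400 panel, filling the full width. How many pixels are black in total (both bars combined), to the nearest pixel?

79448 pixels

The clip is 640 / 2.320 ≈ 275.8621 px tall.
Black = 400 − 275.8621 = 124.1379 px.
Bar area = 124.1379 × 640 ≈ 79448 px.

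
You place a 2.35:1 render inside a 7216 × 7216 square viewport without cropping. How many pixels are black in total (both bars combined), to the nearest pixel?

29912930 pixels

2.35:1 is wider than square, so it spans the full width.
That makes the image 3070.6383 px tall (7216 / 2.350).
Black = 7216 − 3070.6383 = 4145.3617 px.
Across the 7216-px span: 4145.3617 × 7216 ≈ 29912930 px.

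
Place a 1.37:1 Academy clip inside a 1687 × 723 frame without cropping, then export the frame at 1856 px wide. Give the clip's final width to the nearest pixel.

Fitted into 1687×723, the clip spans the height; its width is 723 × 1.370 ≈ 990.51 px.
Resizing to 1856 px wide multiplies everything by 1.1002: 990.51 → 1089.74 px.

1090 px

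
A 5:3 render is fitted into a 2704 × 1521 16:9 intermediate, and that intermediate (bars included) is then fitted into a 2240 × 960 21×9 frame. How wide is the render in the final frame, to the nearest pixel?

Inside the 2704×1521 canvas the render is height-limited at 2535.00 × 1521.00.
The 16:9 canvas is height-limited in 2240×960, giving 1706.67 × 960.00; scale factor 0.6312.
So the render's width is 2535.00 × 0.6312 ≈ 1600.00.

1600 px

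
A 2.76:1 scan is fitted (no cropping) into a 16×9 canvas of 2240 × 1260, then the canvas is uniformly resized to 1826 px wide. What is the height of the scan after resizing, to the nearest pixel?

662 px

At 2240×1260 the scan is width-limited, so height = 2240 / 2.760 ≈ 811.59 px.
Scaling 2240 → 1826 is ×0.8152, so the height becomes 811.59 × 0.8152 ≈ 661.59 px.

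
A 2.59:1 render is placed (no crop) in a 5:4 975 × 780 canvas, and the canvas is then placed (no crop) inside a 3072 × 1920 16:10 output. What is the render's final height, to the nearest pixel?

Inside the 975×780 canvas the render is width-limited at 975.00 × 376.45.
5:4 in 3072×1920: fills the height, so the intermediate becomes 2400.00 × 1920.00 — a scale of ×2.4615.
The render scales with it: height 376.45 × 2.4615 ≈ 926.64.

927 px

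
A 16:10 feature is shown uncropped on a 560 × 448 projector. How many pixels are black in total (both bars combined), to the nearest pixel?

54880 pixels

16:10 (1.600) > 5:4 (1.250), so the feature fills the width.
The feature is 560 × 10/16 ≈ 350.0000 px tall.
Black = 448 − 350.0000 = 98.0000 px.
Bar area = 98.0000 × 560 ≈ 54880 px.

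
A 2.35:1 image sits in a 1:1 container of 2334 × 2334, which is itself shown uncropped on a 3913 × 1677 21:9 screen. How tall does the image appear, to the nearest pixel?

714 px

2.35:1 in 2334×2334: fills the width, so the image is 2334.00 × 993.19.
The 1:1 canvas is height-limited in 3913×1677, giving 1677.00 × 1677.00; scale factor 0.7185.
So the image's height is 993.19 × 0.7185 ≈ 713.62.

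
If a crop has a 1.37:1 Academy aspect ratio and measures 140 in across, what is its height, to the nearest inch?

140 / 1.370 = 102.19.

102 in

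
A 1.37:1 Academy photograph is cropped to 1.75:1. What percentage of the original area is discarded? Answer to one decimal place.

Going from 1.37:1 Academy to 1.75:1 means cutting height while keeping width.
Fraction kept = (1.370)/(1.750) ≈ 78.29%, so 21.71% is lost.

21.7%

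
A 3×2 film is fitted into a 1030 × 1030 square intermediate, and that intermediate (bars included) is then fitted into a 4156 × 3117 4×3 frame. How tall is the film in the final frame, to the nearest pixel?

First fit — 3×2 into 1030×1030 spans the width: 1030.00 × 686.67.
Second fit — the square canvas into 4156×3117 spans the height: 3117.00 × 3117.00 (×3.0262 from 1030×1030).
So the film's height is 686.67 × 3.0262 ≈ 2078.00.

2078 px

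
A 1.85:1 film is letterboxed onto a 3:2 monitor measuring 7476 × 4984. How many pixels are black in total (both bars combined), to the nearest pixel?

Since 1.850 > 1.500, the film is width-limited.
Content height = 7476 / 1.850 ≈ 4041.0811 px.
4984 − 4041.0811 = 942.9189 px of bars.
Across the 7476-px span: 942.9189 × 7476 ≈ 7049262 px.

7049262 pixels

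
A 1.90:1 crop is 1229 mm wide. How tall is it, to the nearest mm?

Height = 1229 / 1.900 = 646.84.

647 mm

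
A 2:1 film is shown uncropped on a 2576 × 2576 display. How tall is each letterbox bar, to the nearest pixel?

Since 2.000 > 1.000, the film is width-limited.
That makes the image 1288.00 px tall (2576 × 1/2).
Black = 2576 − 1288.00 = 1288.00 px, or 644.00 per bar.

644 px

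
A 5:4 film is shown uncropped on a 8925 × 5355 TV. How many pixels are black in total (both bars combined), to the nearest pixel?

5:4 (1.250) < 5:3 (1.667), so the film fills the height.
The film is 5355 × 5/4 ≈ 6693.7500 px wide.
Leftover width: 8925 − 6693.7500 = 2231.2500 px.
Bar area = 2231.2500 × 5355 ≈ 11948344 px.

11948344 pixels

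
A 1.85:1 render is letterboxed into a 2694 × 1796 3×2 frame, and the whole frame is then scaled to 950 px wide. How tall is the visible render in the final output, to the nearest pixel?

At 2694×1796 the render is width-limited, so height = 2694 / 1.850 ≈ 1456.22 px.
Resizing to 950 px wide multiplies everything by 0.3526: 1456.22 → 513.51 px.

514 px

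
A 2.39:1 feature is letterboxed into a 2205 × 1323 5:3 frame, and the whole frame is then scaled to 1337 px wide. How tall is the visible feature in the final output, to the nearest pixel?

559 px

In the 2205×1323 frame the feature fills the width: height = 2205 / 2.390 ≈ 922.59 px.
Resizing to 1337 px wide multiplies everything by 0.6063: 922.59 → 559.41 px.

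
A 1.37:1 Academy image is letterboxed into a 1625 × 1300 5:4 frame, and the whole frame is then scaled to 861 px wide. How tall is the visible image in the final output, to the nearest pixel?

628 px

In the 1625×1300 frame the image fills the width: height = 1625 / 1.370 ≈ 1186.13 px.
The frame scales by 861/1625 = 0.5298; 1186.13 × 0.5298 ≈ 628.47 px.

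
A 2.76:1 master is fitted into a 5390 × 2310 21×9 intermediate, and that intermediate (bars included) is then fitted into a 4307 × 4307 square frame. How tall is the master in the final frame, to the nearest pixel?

1561 px

First fit — 2.76:1 into 5390×2310 spans the width: 5390.00 × 1952.90.
21×9 in 4307×4307: fills the width, so the intermediate becomes 4307.00 × 1845.86 — a scale of ×0.7991.
The master scales with it: height 1952.90 × 0.7991 ≈ 1560.51.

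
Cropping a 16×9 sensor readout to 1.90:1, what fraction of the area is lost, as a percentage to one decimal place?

6.4%

1.90:1 is wider than 16×9, so the crop keeps the full width and trims the height.
(1.778)/(1.900) ≈ 0.936 of the area survives, leaving 6.43% discarded.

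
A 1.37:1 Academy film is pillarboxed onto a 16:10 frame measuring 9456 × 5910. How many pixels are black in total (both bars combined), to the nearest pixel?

8033463 pixels

1.37:1 Academy (1.370) < 16:10 (1.600), so the film fills the height.
That makes the image 8096.7000 px wide (5910 × 1.370).
Black = 9456 − 8096.7000 = 1359.3000 px.
Across the 5910-px span: 1359.3000 × 5910 ≈ 8033463 px.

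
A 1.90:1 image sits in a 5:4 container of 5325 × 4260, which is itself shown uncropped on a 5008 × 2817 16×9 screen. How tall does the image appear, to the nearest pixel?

First fit — 1.90:1 into 5325×4260 spans the width: 5325.00 × 2802.63.
5:4 in 5008×2817: fills the height, so the intermediate becomes 3521.25 × 2817.00 — a scale of ×0.6613.
The image scales with it: height 2802.63 × 0.6613 ≈ 1853.29.

1853 px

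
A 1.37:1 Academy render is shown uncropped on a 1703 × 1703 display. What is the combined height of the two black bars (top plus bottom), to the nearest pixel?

1.37:1 Academy (1.370) > square (1.000), so the render fills the width.
Content height = 1703 / 1.370 ≈ 1243.07 px.
Leftover height: 1703 − 1243.07 = 459.93 px.

460 px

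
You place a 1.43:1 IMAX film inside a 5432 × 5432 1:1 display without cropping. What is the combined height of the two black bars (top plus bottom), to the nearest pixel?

Since 1.430 > 1.000, the film is width-limited.
Content height = 5432 / 1.430 ≈ 3798.60 px.
5432 − 3798.60 = 1633.40 px of bars.

1633 px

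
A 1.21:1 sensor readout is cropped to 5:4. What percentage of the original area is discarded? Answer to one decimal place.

5:4 is wider than 1.21:1, so the crop keeps the full width and trims the height.
Fraction kept = (1.210)/(1.250) ≈ 96.80%, so 3.20% is lost.

3.2%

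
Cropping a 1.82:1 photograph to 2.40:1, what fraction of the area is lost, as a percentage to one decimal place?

2.40:1 is wider than 1.82:1, so the crop keeps the full width and trims the height.
Fraction kept = (1.820)/(2.400) ≈ 75.83%, so 24.17% is lost.

24.2%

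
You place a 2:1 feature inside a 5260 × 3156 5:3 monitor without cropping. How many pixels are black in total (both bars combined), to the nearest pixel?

2766760 pixels

2:1 is wider than 5:3, so it spans the full width.
That makes the image 2630.0000 px tall (5260 × 1/2).
3156 − 2630.0000 = 526.0000 px of bars.
Across the 5260-px span: 526.0000 × 5260 ≈ 2766760 px.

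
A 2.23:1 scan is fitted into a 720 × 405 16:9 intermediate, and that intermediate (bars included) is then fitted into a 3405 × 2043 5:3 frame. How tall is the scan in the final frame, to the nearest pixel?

1527 px

2.23:1 in 720×405: fills the width, so the scan is 720.00 × 322.87.
16:9 in 3405×2043: fills the width, so the intermediate becomes 3405.00 × 1915.31 — a scale of ×4.7292.
Applying the same ×4.7292: 322.87 → 1526.91.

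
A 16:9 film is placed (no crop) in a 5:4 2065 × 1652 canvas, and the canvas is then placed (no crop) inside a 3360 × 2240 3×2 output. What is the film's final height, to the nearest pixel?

First fit — 16:9 into 2065×1652 spans the width: 2065.00 × 1161.56.
Second fit — the 5:4 canvas into 3360×2240 spans the height: 2800.00 × 2240.00 (×1.3559 from 2065×1652).
The film scales with it: height 1161.56 × 1.3559 ≈ 1575.00.

1575 px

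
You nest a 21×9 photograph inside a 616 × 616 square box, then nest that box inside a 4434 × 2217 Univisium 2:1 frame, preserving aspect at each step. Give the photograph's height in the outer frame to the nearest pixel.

First fit — 21×9 into 616×616 spans the width: 616.00 × 264.00.
The square canvas is height-limited in 4434×2217, giving 2217.00 × 2217.00; scale factor 3.5990.
So the photograph's height is 264.00 × 3.5990 ≈ 950.14.

950 px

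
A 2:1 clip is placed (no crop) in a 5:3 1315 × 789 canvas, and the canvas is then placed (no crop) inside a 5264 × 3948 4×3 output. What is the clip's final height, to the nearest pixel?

2632 px

Inside the 1315×789 canvas the clip is width-limited at 1315.00 × 657.50.
The 5:3 canvas is width-limited in 5264×3948, giving 5264.00 × 3158.40; scale factor 4.0030.
Applying the same ×4.0030: 657.50 → 2632.00.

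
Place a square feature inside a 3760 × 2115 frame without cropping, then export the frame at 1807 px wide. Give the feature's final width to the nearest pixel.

At 3760×2115 the feature is height-limited, so width = 2115 × 1/1 ≈ 2115.00 px.
Scaling 3760 → 1807 is ×0.4806, so the width becomes 2115.00 × 0.4806 ≈ 1016.44 px.

1016 px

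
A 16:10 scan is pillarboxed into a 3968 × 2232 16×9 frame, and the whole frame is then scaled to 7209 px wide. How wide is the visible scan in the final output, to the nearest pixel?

6488 px

Fitted into 3968×2232, the scan spans the height; its width is 2232 × 16/10 ≈ 3571.20 px.
Scaling 3968 → 7209 is ×1.8168, so the width becomes 3571.20 × 1.8168 ≈ 6488.10 px.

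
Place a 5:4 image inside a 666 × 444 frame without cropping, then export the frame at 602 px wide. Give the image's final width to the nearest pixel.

502 px

Fitted into 666×444, the image spans the height; its width is 444 × 5/4 ≈ 555.00 px.
Resizing to 602 px wide multiplies everything by 0.9039: 555.00 → 501.67 px.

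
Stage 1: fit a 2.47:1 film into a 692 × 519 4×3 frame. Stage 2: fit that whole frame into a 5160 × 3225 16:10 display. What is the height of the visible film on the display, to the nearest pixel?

2.47:1 in 692×519: fills the width, so the film is 692.00 × 280.16.
4×3 in 5160×3225: fills the height, so the intermediate becomes 4300.00 × 3225.00 — a scale of ×6.2139.
So the film's height is 280.16 × 6.2139 ≈ 1740.89.

1741 px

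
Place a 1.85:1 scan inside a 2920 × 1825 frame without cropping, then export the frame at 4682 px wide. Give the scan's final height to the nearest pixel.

2531 px

In the 2920×1825 frame the scan fills the width: height = 2920 / 1.850 ≈ 1578.38 px.
The frame scales by 4682/2920 = 1.6034; 1578.38 × 1.6034 ≈ 2530.81 px.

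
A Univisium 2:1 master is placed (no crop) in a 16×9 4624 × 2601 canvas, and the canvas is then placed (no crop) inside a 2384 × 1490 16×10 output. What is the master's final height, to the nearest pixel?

1192 px

Inside the 4624×2601 canvas the master is width-limited at 4624.00 × 2312.00.
The 16×9 canvas is width-limited in 2384×1490, giving 2384.00 × 1341.00; scale factor 0.5156.
So the master's height is 2312.00 × 0.5156 ≈ 1192.00.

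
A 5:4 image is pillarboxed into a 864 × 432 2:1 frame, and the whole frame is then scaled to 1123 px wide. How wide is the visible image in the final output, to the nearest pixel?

In the 864×432 frame the image fills the height: width = 432 × 5/4 ≈ 540.00 px.
The frame scales by 1123/864 = 1.2998; 540.00 × 1.2998 ≈ 701.88 px.

702 px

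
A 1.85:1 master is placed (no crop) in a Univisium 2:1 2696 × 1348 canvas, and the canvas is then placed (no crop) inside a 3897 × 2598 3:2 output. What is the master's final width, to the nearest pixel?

3605 px

Inside the 2696×1348 canvas the master is height-limited at 2493.80 × 1348.00.
Second fit — the Univisium 2:1 canvas into 3897×2598 spans the width: 3897.00 × 1948.50 (×1.4455 from 2696×1348).
So the master's width is 2493.80 × 1.4455 ≈ 3604.72.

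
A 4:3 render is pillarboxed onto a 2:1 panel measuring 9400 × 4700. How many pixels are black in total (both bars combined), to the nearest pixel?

4:3 (1.333) < 2:1 (2.000), so the render fills the height.
That makes the image 6266.6667 px wide (4700 × 4/3).
Black = 9400 − 6266.6667 = 3133.3333 px.
Bar area = 3133.3333 × 4700 ≈ 14726667 px.

14726667 pixels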